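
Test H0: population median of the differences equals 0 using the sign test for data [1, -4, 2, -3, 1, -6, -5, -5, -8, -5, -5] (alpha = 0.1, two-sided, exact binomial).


Step 1: Discard zero differences. Original n = 11; n_eff = number of nonzero differences = 11.
Nonzero differences (with sign): +1, -4, +2, -3, +1, -6, -5, -5, -8, -5, -5
Step 2: Count signs: positive = 3, negative = 8.
Step 3: Under H0: P(positive) = 0.5, so the number of positives S ~ Bin(11, 0.5).
Step 4: Two-sided exact p-value = sum of Bin(11,0.5) probabilities at or below the observed probability = 0.226562.
Step 5: alpha = 0.1. fail to reject H0.

n_eff = 11, pos = 3, neg = 8, p = 0.226562, fail to reject H0.


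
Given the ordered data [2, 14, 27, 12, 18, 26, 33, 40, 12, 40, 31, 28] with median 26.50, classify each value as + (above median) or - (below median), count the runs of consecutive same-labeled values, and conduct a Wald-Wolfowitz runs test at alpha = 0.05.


Step 1: Compute median = 26.50; label A = above, B = below.
Labels in order: BBABBBAABAAA  (n_A = 6, n_B = 6)
Step 2: Count runs R = 6.
Step 3: Under H0 (random ordering), E[R] = 2*n_A*n_B/(n_A+n_B) + 1 = 2*6*6/12 + 1 = 7.0000.
        Var[R] = 2*n_A*n_B*(2*n_A*n_B - n_A - n_B) / ((n_A+n_B)^2 * (n_A+n_B-1)) = 4320/1584 = 2.7273.
        SD[R] = 1.6514.
Step 4: Continuity-corrected z = (R + 0.5 - E[R]) / SD[R] = (6 + 0.5 - 7.0000) / 1.6514 = -0.3028.
Step 5: Two-sided p-value via normal approximation = 2*(1 - Phi(|z|)) = 0.762069.
Step 6: alpha = 0.05. fail to reject H0.

R = 6, z = -0.3028, p = 0.762069, fail to reject H0.


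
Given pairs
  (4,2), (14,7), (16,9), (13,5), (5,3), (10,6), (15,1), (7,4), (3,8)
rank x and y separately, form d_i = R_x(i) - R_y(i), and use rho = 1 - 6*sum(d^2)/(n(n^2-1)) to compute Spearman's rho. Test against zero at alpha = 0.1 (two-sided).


Step 1: Rank x and y separately (midranks; no ties here).
rank(x): 4->2, 14->7, 16->9, 13->6, 5->3, 10->5, 15->8, 7->4, 3->1
rank(y): 2->2, 7->7, 9->9, 5->5, 3->3, 6->6, 1->1, 4->4, 8->8
Step 2: d_i = R_x(i) - R_y(i); compute d_i^2.
  (2-2)^2=0, (7-7)^2=0, (9-9)^2=0, (6-5)^2=1, (3-3)^2=0, (5-6)^2=1, (8-1)^2=49, (4-4)^2=0, (1-8)^2=49
sum(d^2) = 100.
Step 3: rho = 1 - 6*100 / (9*(9^2 - 1)) = 1 - 600/720 = 0.166667.
Step 4: Under H0, t = rho * sqrt((n-2)/(1-rho^2)) = 0.4472 ~ t(7).
Step 5: Two-sided p-value from the t-distribution with 7 df = 0.668231.
Step 6: alpha = 0.1. fail to reject H0.

rho = 0.1667, p = 0.668231, fail to reject H0 at alpha = 0.1.


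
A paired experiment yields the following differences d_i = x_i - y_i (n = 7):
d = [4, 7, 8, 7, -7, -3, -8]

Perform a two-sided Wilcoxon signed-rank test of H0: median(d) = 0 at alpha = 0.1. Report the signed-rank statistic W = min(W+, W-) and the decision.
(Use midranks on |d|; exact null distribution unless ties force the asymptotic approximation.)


Step 1: Drop any zero differences (none here) and take |d_i|.
|d| = [4, 7, 8, 7, 7, 3, 8]
Step 2: Midrank |d_i| (ties get averaged ranks).
ranks: |4|->2, |7|->4, |8|->6.5, |7|->4, |7|->4, |3|->1, |8|->6.5
Step 3: Attach original signs; sum ranks with positive sign and with negative sign.
W+ = 2 + 4 + 6.5 + 4 = 16.5
W- = 4 + 1 + 6.5 = 11.5
(Check: W+ + W- = 28 should equal n(n+1)/2 = 28.)
Step 4: Test statistic W = min(W+, W-) = 11.5.
Step 5: Ties in |d|, so use the tie-corrected normal approximation.
        E[W] = n(n+1)/4 = 7*8/4 = 14.
        Tie groups: |d|=7 (t=3), |d|=8 (t=2); sum(t^3 - t) = 30.
        Var[W] = n(n+1)(2n+1)/24 - sum(t^3-t)/48 = 840/24 - 30/48 = 34.375.
        z = (W - E[W]) / sqrt(Var[W]) = (11.5 - 14) / 5.8630 = -0.4264.
        Two-sided p = 2*Phi(z) = 0.669815.
Step 6: alpha = 0.1. fail to reject H0.

W+ = 16.5, W- = 11.5, W = min = 11.5, p = 0.669815, fail to reject H0.


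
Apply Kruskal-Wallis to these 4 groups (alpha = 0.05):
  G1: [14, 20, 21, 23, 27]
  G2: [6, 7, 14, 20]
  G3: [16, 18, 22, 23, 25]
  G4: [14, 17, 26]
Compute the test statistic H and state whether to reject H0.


Step 1: Combine all N = 17 observations and assign midranks.
sorted (value, group, rank): (6,G2,1), (7,G2,2), (14,G1,4), (14,G2,4), (14,G4,4), (16,G3,6), (17,G4,7), (18,G3,8), (20,G1,9.5), (20,G2,9.5), (21,G1,11), (22,G3,12), (23,G1,13.5), (23,G3,13.5), (25,G3,15), (26,G4,16), (27,G1,17)
Step 2: Sum ranks within each group.
R_1 = 55 (n_1 = 5)
R_2 = 16.5 (n_2 = 4)
R_3 = 54.5 (n_3 = 5)
R_4 = 27 (n_4 = 3)
Step 3: H = 12/(N(N+1)) * sum(R_i^2/n_i) - 3(N+1)
     = 12/(17*18) * (55^2/5 + 16.5^2/4 + 54.5^2/5 + 27^2/3) - 3*18
     = 0.039216 * 1510.11 - 54
     = 5.220098.
Step 4: Ties present; correction factor C = 1 - 36/(17^3 - 17) = 0.992647. Corrected H = 5.220098 / 0.992647 = 5.258765.
Step 5: Under H0, H ~ chi^2(3); p-value = 0.153801.
Step 6: alpha = 0.05. fail to reject H0.

H = 5.2588, df = 3, p = 0.153801, fail to reject H0.


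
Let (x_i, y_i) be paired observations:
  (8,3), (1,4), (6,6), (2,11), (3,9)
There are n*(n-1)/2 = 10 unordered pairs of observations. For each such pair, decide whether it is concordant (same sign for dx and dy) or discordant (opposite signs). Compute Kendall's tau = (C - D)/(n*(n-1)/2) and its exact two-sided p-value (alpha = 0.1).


Step 1: Enumerate the 10 unordered pairs (i,j) with i<j and classify each by sign(x_j-x_i) * sign(y_j-y_i).
  (1,2):dx=-7,dy=+1->D; (1,3):dx=-2,dy=+3->D; (1,4):dx=-6,dy=+8->D; (1,5):dx=-5,dy=+6->D
  (2,3):dx=+5,dy=+2->C; (2,4):dx=+1,dy=+7->C; (2,5):dx=+2,dy=+5->C; (3,4):dx=-4,dy=+5->D
  (3,5):dx=-3,dy=+3->D; (4,5):dx=+1,dy=-2->D
Step 2: C = 3, D = 7, total pairs = 10.
Step 3: tau = (C - D)/(n(n-1)/2) = (3 - 7)/10 = -0.400000.
Step 4: Exact two-sided p-value (enumerate n! = 120 permutations of y under H0): p = 0.483333.
Step 5: alpha = 0.1. fail to reject H0.

tau_b = -0.4000 (C=3, D=7), p = 0.483333, fail to reject H0.


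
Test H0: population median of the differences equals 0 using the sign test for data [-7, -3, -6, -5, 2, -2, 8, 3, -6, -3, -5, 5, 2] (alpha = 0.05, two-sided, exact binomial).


Step 1: Discard zero differences. Original n = 13; n_eff = number of nonzero differences = 13.
Nonzero differences (with sign): -7, -3, -6, -5, +2, -2, +8, +3, -6, -3, -5, +5, +2
Step 2: Count signs: positive = 5, negative = 8.
Step 3: Under H0: P(positive) = 0.5, so the number of positives S ~ Bin(13, 0.5).
Step 4: Two-sided exact p-value = sum of Bin(13,0.5) probabilities at or below the observed probability = 0.581055.
Step 5: alpha = 0.05. fail to reject H0.

n_eff = 13, pos = 5, neg = 8, p = 0.581055, fail to reject H0.


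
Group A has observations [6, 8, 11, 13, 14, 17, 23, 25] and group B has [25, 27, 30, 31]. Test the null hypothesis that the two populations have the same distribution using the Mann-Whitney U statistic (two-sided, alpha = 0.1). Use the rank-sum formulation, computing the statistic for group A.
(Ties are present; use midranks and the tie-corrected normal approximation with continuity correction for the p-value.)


Step 1: Combine and sort all 12 observations; assign midranks.
sorted (value, group): (6,X), (8,X), (11,X), (13,X), (14,X), (17,X), (23,X), (25,X), (25,Y), (27,Y), (30,Y), (31,Y)
ranks: 6->1, 8->2, 11->3, 13->4, 14->5, 17->6, 23->7, 25->8.5, 25->8.5, 27->10, 30->11, 31->12
Step 2: Rank sum for X: R1 = 1 + 2 + 3 + 4 + 5 + 6 + 7 + 8.5 = 36.5.
Step 3: U_X = R1 - n1(n1+1)/2 = 36.5 - 8*9/2 = 36.5 - 36 = 0.5.
       U_Y = n1*n2 - U_X = 32 - 0.5 = 31.5.
Step 4: Ties are present, so use the tie-corrected normal approximation (with continuity correction) for the p-value.
Step 5: p-value = 0.010708; compare to alpha = 0.1. reject H0.

U_X = 0.5, p = 0.010708, reject H0 at alpha = 0.1.


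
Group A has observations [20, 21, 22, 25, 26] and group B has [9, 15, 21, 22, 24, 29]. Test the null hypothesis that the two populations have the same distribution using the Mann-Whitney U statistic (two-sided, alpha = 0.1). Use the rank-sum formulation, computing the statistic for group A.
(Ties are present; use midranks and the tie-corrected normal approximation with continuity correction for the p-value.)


Step 1: Combine and sort all 11 observations; assign midranks.
sorted (value, group): (9,Y), (15,Y), (20,X), (21,X), (21,Y), (22,X), (22,Y), (24,Y), (25,X), (26,X), (29,Y)
ranks: 9->1, 15->2, 20->3, 21->4.5, 21->4.5, 22->6.5, 22->6.5, 24->8, 25->9, 26->10, 29->11
Step 2: Rank sum for X: R1 = 3 + 4.5 + 6.5 + 9 + 10 = 33.
Step 3: U_X = R1 - n1(n1+1)/2 = 33 - 5*6/2 = 33 - 15 = 18.
       U_Y = n1*n2 - U_X = 30 - 18 = 12.
Step 4: Ties are present, so use the tie-corrected normal approximation (with continuity correction) for the p-value.
Step 5: p-value = 0.646576; compare to alpha = 0.1. fail to reject H0.

U_X = 18, p = 0.646576, fail to reject H0 at alpha = 0.1.


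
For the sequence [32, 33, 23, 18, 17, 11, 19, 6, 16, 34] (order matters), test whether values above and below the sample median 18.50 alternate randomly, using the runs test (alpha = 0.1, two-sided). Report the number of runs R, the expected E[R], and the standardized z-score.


Step 1: Compute median = 18.50; label A = above, B = below.
Labels in order: AAABBBABBA  (n_A = 5, n_B = 5)
Step 2: Count runs R = 5.
Step 3: Under H0 (random ordering), E[R] = 2*n_A*n_B/(n_A+n_B) + 1 = 2*5*5/10 + 1 = 6.0000.
        Var[R] = 2*n_A*n_B*(2*n_A*n_B - n_A - n_B) / ((n_A+n_B)^2 * (n_A+n_B-1)) = 2000/900 = 2.2222.
        SD[R] = 1.4907.
Step 4: Continuity-corrected z = (R + 0.5 - E[R]) / SD[R] = (5 + 0.5 - 6.0000) / 1.4907 = -0.3354.
Step 5: Two-sided p-value via normal approximation = 2*(1 - Phi(|z|)) = 0.737316.
Step 6: alpha = 0.1. fail to reject H0.

R = 5, z = -0.3354, p = 0.737316, fail to reject H0.


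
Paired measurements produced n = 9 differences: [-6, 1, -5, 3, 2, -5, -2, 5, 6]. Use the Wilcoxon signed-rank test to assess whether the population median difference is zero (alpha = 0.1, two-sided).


Step 1: Drop any zero differences (none here) and take |d_i|.
|d| = [6, 1, 5, 3, 2, 5, 2, 5, 6]
Step 2: Midrank |d_i| (ties get averaged ranks).
ranks: |6|->8.5, |1|->1, |5|->6, |3|->4, |2|->2.5, |5|->6, |2|->2.5, |5|->6, |6|->8.5
Step 3: Attach original signs; sum ranks with positive sign and with negative sign.
W+ = 1 + 4 + 2.5 + 6 + 8.5 = 22
W- = 8.5 + 6 + 6 + 2.5 = 23
(Check: W+ + W- = 45 should equal n(n+1)/2 = 45.)
Step 4: Test statistic W = min(W+, W-) = 22.
Step 5: Ties in |d|, so use the tie-corrected normal approximation.
        E[W] = n(n+1)/4 = 9*10/4 = 22.5.
        Tie groups: |d|=2 (t=2), |d|=5 (t=3), |d|=6 (t=2); sum(t^3 - t) = 36.
        Var[W] = n(n+1)(2n+1)/24 - sum(t^3-t)/48 = 1710/24 - 36/48 = 70.5.
        z = (W - E[W]) / sqrt(Var[W]) = (22 - 22.5) / 8.3964 = -0.0595.
        Two-sided p = 2*Phi(z) = 0.952515.
Step 6: alpha = 0.1. fail to reject H0.

W+ = 22, W- = 23, W = min = 22, p = 0.952515, fail to reject H0.


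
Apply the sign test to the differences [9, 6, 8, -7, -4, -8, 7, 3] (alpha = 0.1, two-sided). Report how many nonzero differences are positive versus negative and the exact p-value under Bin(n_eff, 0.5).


Step 1: Discard zero differences. Original n = 8; n_eff = number of nonzero differences = 8.
Nonzero differences (with sign): +9, +6, +8, -7, -4, -8, +7, +3
Step 2: Count signs: positive = 5, negative = 3.
Step 3: Under H0: P(positive) = 0.5, so the number of positives S ~ Bin(8, 0.5).
Step 4: Two-sided exact p-value = sum of Bin(8,0.5) probabilities at or below the observed probability = 0.726562.
Step 5: alpha = 0.1. fail to reject H0.

n_eff = 8, pos = 5, neg = 3, p = 0.726562, fail to reject H0.


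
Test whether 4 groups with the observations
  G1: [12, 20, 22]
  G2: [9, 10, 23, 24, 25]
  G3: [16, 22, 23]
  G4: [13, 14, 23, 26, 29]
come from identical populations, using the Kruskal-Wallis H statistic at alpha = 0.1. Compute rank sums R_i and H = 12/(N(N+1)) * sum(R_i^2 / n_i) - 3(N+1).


Step 1: Combine all N = 16 observations and assign midranks.
sorted (value, group, rank): (9,G2,1), (10,G2,2), (12,G1,3), (13,G4,4), (14,G4,5), (16,G3,6), (20,G1,7), (22,G1,8.5), (22,G3,8.5), (23,G2,11), (23,G3,11), (23,G4,11), (24,G2,13), (25,G2,14), (26,G4,15), (29,G4,16)
Step 2: Sum ranks within each group.
R_1 = 18.5 (n_1 = 3)
R_2 = 41 (n_2 = 5)
R_3 = 25.5 (n_3 = 3)
R_4 = 51 (n_4 = 5)
Step 3: H = 12/(N(N+1)) * sum(R_i^2/n_i) - 3(N+1)
     = 12/(16*17) * (18.5^2/3 + 41^2/5 + 25.5^2/3 + 51^2/5) - 3*17
     = 0.044118 * 1187.23 - 51
     = 1.377941.
Step 4: Ties present; correction factor C = 1 - 30/(16^3 - 16) = 0.992647. Corrected H = 1.377941 / 0.992647 = 1.388148.
Step 5: Under H0, H ~ chi^2(3); p-value = 0.708315.
Step 6: alpha = 0.1. fail to reject H0.

H = 1.3881, df = 3, p = 0.708315, fail to reject H0.


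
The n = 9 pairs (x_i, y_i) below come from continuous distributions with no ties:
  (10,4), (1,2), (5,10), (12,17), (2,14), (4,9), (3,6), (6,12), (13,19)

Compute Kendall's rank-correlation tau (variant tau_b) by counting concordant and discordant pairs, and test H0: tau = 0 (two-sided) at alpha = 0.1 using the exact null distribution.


Step 1: Enumerate the 36 unordered pairs (i,j) with i<j and classify each by sign(x_j-x_i) * sign(y_j-y_i).
  (1,2):dx=-9,dy=-2->C; (1,3):dx=-5,dy=+6->D; (1,4):dx=+2,dy=+13->C; (1,5):dx=-8,dy=+10->D
  (1,6):dx=-6,dy=+5->D; (1,7):dx=-7,dy=+2->D; (1,8):dx=-4,dy=+8->D; (1,9):dx=+3,dy=+15->C
  (2,3):dx=+4,dy=+8->C; (2,4):dx=+11,dy=+15->C; (2,5):dx=+1,dy=+12->C; (2,6):dx=+3,dy=+7->C
  (2,7):dx=+2,dy=+4->C; (2,8):dx=+5,dy=+10->C; (2,9):dx=+12,dy=+17->C; (3,4):dx=+7,dy=+7->C
  (3,5):dx=-3,dy=+4->D; (3,6):dx=-1,dy=-1->C; (3,7):dx=-2,dy=-4->C; (3,8):dx=+1,dy=+2->C
  (3,9):dx=+8,dy=+9->C; (4,5):dx=-10,dy=-3->C; (4,6):dx=-8,dy=-8->C; (4,7):dx=-9,dy=-11->C
  (4,8):dx=-6,dy=-5->C; (4,9):dx=+1,dy=+2->C; (5,6):dx=+2,dy=-5->D; (5,7):dx=+1,dy=-8->D
  (5,8):dx=+4,dy=-2->D; (5,9):dx=+11,dy=+5->C; (6,7):dx=-1,dy=-3->C; (6,8):dx=+2,dy=+3->C
  (6,9):dx=+9,dy=+10->C; (7,8):dx=+3,dy=+6->C; (7,9):dx=+10,dy=+13->C; (8,9):dx=+7,dy=+7->C
Step 2: C = 27, D = 9, total pairs = 36.
Step 3: tau = (C - D)/(n(n-1)/2) = (27 - 9)/36 = 0.500000.
Step 4: Exact two-sided p-value (enumerate n! = 362880 permutations of y under H0): p = 0.075176.
Step 5: alpha = 0.1. reject H0.

tau_b = 0.5000 (C=27, D=9), p = 0.075176, reject H0.


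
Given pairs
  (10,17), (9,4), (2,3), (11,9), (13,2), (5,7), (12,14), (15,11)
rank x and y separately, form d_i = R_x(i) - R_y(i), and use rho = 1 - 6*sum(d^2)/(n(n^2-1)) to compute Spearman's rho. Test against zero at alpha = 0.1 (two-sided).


Step 1: Rank x and y separately (midranks; no ties here).
rank(x): 10->4, 9->3, 2->1, 11->5, 13->7, 5->2, 12->6, 15->8
rank(y): 17->8, 4->3, 3->2, 9->5, 2->1, 7->4, 14->7, 11->6
Step 2: d_i = R_x(i) - R_y(i); compute d_i^2.
  (4-8)^2=16, (3-3)^2=0, (1-2)^2=1, (5-5)^2=0, (7-1)^2=36, (2-4)^2=4, (6-7)^2=1, (8-6)^2=4
sum(d^2) = 62.
Step 3: rho = 1 - 6*62 / (8*(8^2 - 1)) = 1 - 372/504 = 0.261905.
Step 4: Under H0, t = rho * sqrt((n-2)/(1-rho^2)) = 0.6647 ~ t(6).
Step 5: Two-sided p-value from the t-distribution with 6 df = 0.530923.
Step 6: alpha = 0.1. fail to reject H0.

rho = 0.2619, p = 0.530923, fail to reject H0 at alpha = 0.1.


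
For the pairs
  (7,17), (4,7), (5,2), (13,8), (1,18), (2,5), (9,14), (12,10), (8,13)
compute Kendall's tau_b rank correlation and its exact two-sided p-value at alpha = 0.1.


Step 1: Enumerate the 36 unordered pairs (i,j) with i<j and classify each by sign(x_j-x_i) * sign(y_j-y_i).
  (1,2):dx=-3,dy=-10->C; (1,3):dx=-2,dy=-15->C; (1,4):dx=+6,dy=-9->D; (1,5):dx=-6,dy=+1->D
  (1,6):dx=-5,dy=-12->C; (1,7):dx=+2,dy=-3->D; (1,8):dx=+5,dy=-7->D; (1,9):dx=+1,dy=-4->D
  (2,3):dx=+1,dy=-5->D; (2,4):dx=+9,dy=+1->C; (2,5):dx=-3,dy=+11->D; (2,6):dx=-2,dy=-2->C
  (2,7):dx=+5,dy=+7->C; (2,8):dx=+8,dy=+3->C; (2,9):dx=+4,dy=+6->C; (3,4):dx=+8,dy=+6->C
  (3,5):dx=-4,dy=+16->D; (3,6):dx=-3,dy=+3->D; (3,7):dx=+4,dy=+12->C; (3,8):dx=+7,dy=+8->C
  (3,9):dx=+3,dy=+11->C; (4,5):dx=-12,dy=+10->D; (4,6):dx=-11,dy=-3->C; (4,7):dx=-4,dy=+6->D
  (4,8):dx=-1,dy=+2->D; (4,9):dx=-5,dy=+5->D; (5,6):dx=+1,dy=-13->D; (5,7):dx=+8,dy=-4->D
  (5,8):dx=+11,dy=-8->D; (5,9):dx=+7,dy=-5->D; (6,7):dx=+7,dy=+9->C; (6,8):dx=+10,dy=+5->C
  (6,9):dx=+6,dy=+8->C; (7,8):dx=+3,dy=-4->D; (7,9):dx=-1,dy=-1->C; (8,9):dx=-4,dy=+3->D
Step 2: C = 17, D = 19, total pairs = 36.
Step 3: tau = (C - D)/(n(n-1)/2) = (17 - 19)/36 = -0.055556.
Step 4: Exact two-sided p-value (enumerate n! = 362880 permutations of y under H0): p = 0.919455.
Step 5: alpha = 0.1. fail to reject H0.

tau_b = -0.0556 (C=17, D=19), p = 0.919455, fail to reject H0.


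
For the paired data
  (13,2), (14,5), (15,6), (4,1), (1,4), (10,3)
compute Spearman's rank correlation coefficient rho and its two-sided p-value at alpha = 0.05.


Step 1: Rank x and y separately (midranks; no ties here).
rank(x): 13->4, 14->5, 15->6, 4->2, 1->1, 10->3
rank(y): 2->2, 5->5, 6->6, 1->1, 4->4, 3->3
Step 2: d_i = R_x(i) - R_y(i); compute d_i^2.
  (4-2)^2=4, (5-5)^2=0, (6-6)^2=0, (2-1)^2=1, (1-4)^2=9, (3-3)^2=0
sum(d^2) = 14.
Step 3: rho = 1 - 6*14 / (6*(6^2 - 1)) = 1 - 84/210 = 0.600000.
Step 4: Under H0, t = rho * sqrt((n-2)/(1-rho^2)) = 1.5000 ~ t(4).
Step 5: Two-sided p-value from the t-distribution with 4 df = 0.208000.
Step 6: alpha = 0.05. fail to reject H0.

rho = 0.6000, p = 0.208000, fail to reject H0 at alpha = 0.05.


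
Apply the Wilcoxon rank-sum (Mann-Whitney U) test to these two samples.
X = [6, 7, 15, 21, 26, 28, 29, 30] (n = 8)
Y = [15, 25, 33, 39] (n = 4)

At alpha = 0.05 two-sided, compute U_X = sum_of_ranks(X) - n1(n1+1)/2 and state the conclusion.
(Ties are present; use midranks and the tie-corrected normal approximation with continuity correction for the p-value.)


Step 1: Combine and sort all 12 observations; assign midranks.
sorted (value, group): (6,X), (7,X), (15,X), (15,Y), (21,X), (25,Y), (26,X), (28,X), (29,X), (30,X), (33,Y), (39,Y)
ranks: 6->1, 7->2, 15->3.5, 15->3.5, 21->5, 25->6, 26->7, 28->8, 29->9, 30->10, 33->11, 39->12
Step 2: Rank sum for X: R1 = 1 + 2 + 3.5 + 5 + 7 + 8 + 9 + 10 = 45.5.
Step 3: U_X = R1 - n1(n1+1)/2 = 45.5 - 8*9/2 = 45.5 - 36 = 9.5.
       U_Y = n1*n2 - U_X = 32 - 9.5 = 22.5.
Step 4: Ties are present, so use the tie-corrected normal approximation (with continuity correction) for the p-value.
Step 5: p-value = 0.307332; compare to alpha = 0.05. fail to reject H0.

U_X = 9.5, p = 0.307332, fail to reject H0 at alpha = 0.05.


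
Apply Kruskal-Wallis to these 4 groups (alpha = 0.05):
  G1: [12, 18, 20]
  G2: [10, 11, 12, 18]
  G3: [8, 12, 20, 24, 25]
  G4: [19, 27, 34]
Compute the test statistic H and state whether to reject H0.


Step 1: Combine all N = 15 observations and assign midranks.
sorted (value, group, rank): (8,G3,1), (10,G2,2), (11,G2,3), (12,G1,5), (12,G2,5), (12,G3,5), (18,G1,7.5), (18,G2,7.5), (19,G4,9), (20,G1,10.5), (20,G3,10.5), (24,G3,12), (25,G3,13), (27,G4,14), (34,G4,15)
Step 2: Sum ranks within each group.
R_1 = 23 (n_1 = 3)
R_2 = 17.5 (n_2 = 4)
R_3 = 41.5 (n_3 = 5)
R_4 = 38 (n_4 = 3)
Step 3: H = 12/(N(N+1)) * sum(R_i^2/n_i) - 3(N+1)
     = 12/(15*16) * (23^2/3 + 17.5^2/4 + 41.5^2/5 + 38^2/3) - 3*16
     = 0.050000 * 1078.68 - 48
     = 5.933958.
Step 4: Ties present; correction factor C = 1 - 36/(15^3 - 15) = 0.989286. Corrected H = 5.933958 / 0.989286 = 5.998225.
Step 5: Under H0, H ~ chi^2(3); p-value = 0.111697.
Step 6: alpha = 0.05. fail to reject H0.

H = 5.9982, df = 3, p = 0.111697, fail to reject H0.


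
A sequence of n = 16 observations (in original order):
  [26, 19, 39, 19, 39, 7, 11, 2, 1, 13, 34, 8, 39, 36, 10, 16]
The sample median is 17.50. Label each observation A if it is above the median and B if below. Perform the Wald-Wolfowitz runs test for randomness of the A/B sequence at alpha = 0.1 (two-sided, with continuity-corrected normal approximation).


Step 1: Compute median = 17.50; label A = above, B = below.
Labels in order: AAAAABBBBBABAABB  (n_A = 8, n_B = 8)
Step 2: Count runs R = 6.
Step 3: Under H0 (random ordering), E[R] = 2*n_A*n_B/(n_A+n_B) + 1 = 2*8*8/16 + 1 = 9.0000.
        Var[R] = 2*n_A*n_B*(2*n_A*n_B - n_A - n_B) / ((n_A+n_B)^2 * (n_A+n_B-1)) = 14336/3840 = 3.7333.
        SD[R] = 1.9322.
Step 4: Continuity-corrected z = (R + 0.5 - E[R]) / SD[R] = (6 + 0.5 - 9.0000) / 1.9322 = -1.2939.
Step 5: Two-sided p-value via normal approximation = 2*(1 - Phi(|z|)) = 0.195709.
Step 6: alpha = 0.1. fail to reject H0.

R = 6, z = -1.2939, p = 0.195709, fail to reject H0.


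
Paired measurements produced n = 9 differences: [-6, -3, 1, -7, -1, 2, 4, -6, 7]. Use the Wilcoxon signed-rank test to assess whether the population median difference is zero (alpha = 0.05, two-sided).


Step 1: Drop any zero differences (none here) and take |d_i|.
|d| = [6, 3, 1, 7, 1, 2, 4, 6, 7]
Step 2: Midrank |d_i| (ties get averaged ranks).
ranks: |6|->6.5, |3|->4, |1|->1.5, |7|->8.5, |1|->1.5, |2|->3, |4|->5, |6|->6.5, |7|->8.5
Step 3: Attach original signs; sum ranks with positive sign and with negative sign.
W+ = 1.5 + 3 + 5 + 8.5 = 18
W- = 6.5 + 4 + 8.5 + 1.5 + 6.5 = 27
(Check: W+ + W- = 45 should equal n(n+1)/2 = 45.)
Step 4: Test statistic W = min(W+, W-) = 18.
Step 5: Ties in |d|, so use the tie-corrected normal approximation.
        E[W] = n(n+1)/4 = 9*10/4 = 22.5.
        Tie groups: |d|=1 (t=2), |d|=6 (t=2), |d|=7 (t=2); sum(t^3 - t) = 18.
        Var[W] = n(n+1)(2n+1)/24 - sum(t^3-t)/48 = 1710/24 - 18/48 = 70.875.
        z = (W - E[W]) / sqrt(Var[W]) = (18 - 22.5) / 8.4187 = -0.5345.
        Two-sided p = 2*Phi(z) = 0.592980.
Step 6: alpha = 0.05. fail to reject H0.

W+ = 18, W- = 27, W = min = 18, p = 0.592980, fail to reject H0.


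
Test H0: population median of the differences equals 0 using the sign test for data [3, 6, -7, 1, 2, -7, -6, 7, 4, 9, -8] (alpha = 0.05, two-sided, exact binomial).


Step 1: Discard zero differences. Original n = 11; n_eff = number of nonzero differences = 11.
Nonzero differences (with sign): +3, +6, -7, +1, +2, -7, -6, +7, +4, +9, -8
Step 2: Count signs: positive = 7, negative = 4.
Step 3: Under H0: P(positive) = 0.5, so the number of positives S ~ Bin(11, 0.5).
Step 4: Two-sided exact p-value = sum of Bin(11,0.5) probabilities at or below the observed probability = 0.548828.
Step 5: alpha = 0.05. fail to reject H0.

n_eff = 11, pos = 7, neg = 4, p = 0.548828, fail to reject H0.


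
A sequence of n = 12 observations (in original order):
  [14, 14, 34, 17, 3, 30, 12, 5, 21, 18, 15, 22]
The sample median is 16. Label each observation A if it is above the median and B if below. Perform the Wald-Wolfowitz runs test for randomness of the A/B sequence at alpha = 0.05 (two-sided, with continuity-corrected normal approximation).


Step 1: Compute median = 16; label A = above, B = below.
Labels in order: BBAABABBAABA  (n_A = 6, n_B = 6)
Step 2: Count runs R = 8.
Step 3: Under H0 (random ordering), E[R] = 2*n_A*n_B/(n_A+n_B) + 1 = 2*6*6/12 + 1 = 7.0000.
        Var[R] = 2*n_A*n_B*(2*n_A*n_B - n_A - n_B) / ((n_A+n_B)^2 * (n_A+n_B-1)) = 4320/1584 = 2.7273.
        SD[R] = 1.6514.
Step 4: Continuity-corrected z = (R - 0.5 - E[R]) / SD[R] = (8 - 0.5 - 7.0000) / 1.6514 = 0.3028.
Step 5: Two-sided p-value via normal approximation = 2*(1 - Phi(|z|)) = 0.762069.
Step 6: alpha = 0.05. fail to reject H0.

R = 8, z = 0.3028, p = 0.762069, fail to reject H0.


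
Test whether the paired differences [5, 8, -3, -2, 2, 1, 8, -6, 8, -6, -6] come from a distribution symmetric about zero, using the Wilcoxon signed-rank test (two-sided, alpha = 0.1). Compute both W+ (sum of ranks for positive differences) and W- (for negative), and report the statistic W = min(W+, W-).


Step 1: Drop any zero differences (none here) and take |d_i|.
|d| = [5, 8, 3, 2, 2, 1, 8, 6, 8, 6, 6]
Step 2: Midrank |d_i| (ties get averaged ranks).
ranks: |5|->5, |8|->10, |3|->4, |2|->2.5, |2|->2.5, |1|->1, |8|->10, |6|->7, |8|->10, |6|->7, |6|->7
Step 3: Attach original signs; sum ranks with positive sign and with negative sign.
W+ = 5 + 10 + 2.5 + 1 + 10 + 10 = 38.5
W- = 4 + 2.5 + 7 + 7 + 7 = 27.5
(Check: W+ + W- = 66 should equal n(n+1)/2 = 66.)
Step 4: Test statistic W = min(W+, W-) = 27.5.
Step 5: Ties in |d|, so use the tie-corrected normal approximation.
        E[W] = n(n+1)/4 = 11*12/4 = 33.
        Tie groups: |d|=2 (t=2), |d|=6 (t=3), |d|=8 (t=3); sum(t^3 - t) = 54.
        Var[W] = n(n+1)(2n+1)/24 - sum(t^3-t)/48 = 3036/24 - 54/48 = 125.375.
        z = (W - E[W]) / sqrt(Var[W]) = (27.5 - 33) / 11.1971 = -0.4912.
        Two-sided p = 2*Phi(z) = 0.623286.
Step 6: alpha = 0.1. fail to reject H0.

W+ = 38.5, W- = 27.5, W = min = 27.5, p = 0.623286, fail to reject H0.


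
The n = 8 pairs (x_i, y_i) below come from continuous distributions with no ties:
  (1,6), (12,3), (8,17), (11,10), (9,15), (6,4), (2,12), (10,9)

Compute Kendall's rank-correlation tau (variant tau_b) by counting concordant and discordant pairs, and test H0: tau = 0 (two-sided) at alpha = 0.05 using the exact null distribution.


Step 1: Enumerate the 28 unordered pairs (i,j) with i<j and classify each by sign(x_j-x_i) * sign(y_j-y_i).
  (1,2):dx=+11,dy=-3->D; (1,3):dx=+7,dy=+11->C; (1,4):dx=+10,dy=+4->C; (1,5):dx=+8,dy=+9->C
  (1,6):dx=+5,dy=-2->D; (1,7):dx=+1,dy=+6->C; (1,8):dx=+9,dy=+3->C; (2,3):dx=-4,dy=+14->D
  (2,4):dx=-1,dy=+7->D; (2,5):dx=-3,dy=+12->D; (2,6):dx=-6,dy=+1->D; (2,7):dx=-10,dy=+9->D
  (2,8):dx=-2,dy=+6->D; (3,4):dx=+3,dy=-7->D; (3,5):dx=+1,dy=-2->D; (3,6):dx=-2,dy=-13->C
  (3,7):dx=-6,dy=-5->C; (3,8):dx=+2,dy=-8->D; (4,5):dx=-2,dy=+5->D; (4,6):dx=-5,dy=-6->C
  (4,7):dx=-9,dy=+2->D; (4,8):dx=-1,dy=-1->C; (5,6):dx=-3,dy=-11->C; (5,7):dx=-7,dy=-3->C
  (5,8):dx=+1,dy=-6->D; (6,7):dx=-4,dy=+8->D; (6,8):dx=+4,dy=+5->C; (7,8):dx=+8,dy=-3->D
Step 2: C = 12, D = 16, total pairs = 28.
Step 3: tau = (C - D)/(n(n-1)/2) = (12 - 16)/28 = -0.142857.
Step 4: Exact two-sided p-value (enumerate n! = 40320 permutations of y under H0): p = 0.719544.
Step 5: alpha = 0.05. fail to reject H0.

tau_b = -0.1429 (C=12, D=16), p = 0.719544, fail to reject H0.


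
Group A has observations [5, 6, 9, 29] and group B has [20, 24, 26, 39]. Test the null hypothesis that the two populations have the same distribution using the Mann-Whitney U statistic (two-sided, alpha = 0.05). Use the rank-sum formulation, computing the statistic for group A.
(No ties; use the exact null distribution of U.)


Step 1: Combine and sort all 8 observations; assign midranks.
sorted (value, group): (5,X), (6,X), (9,X), (20,Y), (24,Y), (26,Y), (29,X), (39,Y)
ranks: 5->1, 6->2, 9->3, 20->4, 24->5, 26->6, 29->7, 39->8
Step 2: Rank sum for X: R1 = 1 + 2 + 3 + 7 = 13.
Step 3: U_X = R1 - n1(n1+1)/2 = 13 - 4*5/2 = 13 - 10 = 3.
       U_Y = n1*n2 - U_X = 16 - 3 = 13.
Step 4: No ties, so the exact null distribution of U (based on enumerating the C(8,4) = 70 equally likely rank assignments) gives the two-sided p-value.
Step 5: p-value = 0.200000; compare to alpha = 0.05. fail to reject H0.

U_X = 3, p = 0.200000, fail to reject H0 at alpha = 0.05.


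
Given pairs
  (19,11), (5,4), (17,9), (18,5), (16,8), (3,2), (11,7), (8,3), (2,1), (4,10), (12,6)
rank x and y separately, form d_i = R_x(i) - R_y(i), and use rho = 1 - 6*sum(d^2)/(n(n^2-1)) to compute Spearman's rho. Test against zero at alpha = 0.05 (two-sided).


Step 1: Rank x and y separately (midranks; no ties here).
rank(x): 19->11, 5->4, 17->9, 18->10, 16->8, 3->2, 11->6, 8->5, 2->1, 4->3, 12->7
rank(y): 11->11, 4->4, 9->9, 5->5, 8->8, 2->2, 7->7, 3->3, 1->1, 10->10, 6->6
Step 2: d_i = R_x(i) - R_y(i); compute d_i^2.
  (11-11)^2=0, (4-4)^2=0, (9-9)^2=0, (10-5)^2=25, (8-8)^2=0, (2-2)^2=0, (6-7)^2=1, (5-3)^2=4, (1-1)^2=0, (3-10)^2=49, (7-6)^2=1
sum(d^2) = 80.
Step 3: rho = 1 - 6*80 / (11*(11^2 - 1)) = 1 - 480/1320 = 0.636364.
Step 4: Under H0, t = rho * sqrt((n-2)/(1-rho^2)) = 2.4749 ~ t(9).
Step 5: Two-sided p-value from the t-distribution with 9 df = 0.035287.
Step 6: alpha = 0.05. reject H0.

rho = 0.6364, p = 0.035287, reject H0 at alpha = 0.05.


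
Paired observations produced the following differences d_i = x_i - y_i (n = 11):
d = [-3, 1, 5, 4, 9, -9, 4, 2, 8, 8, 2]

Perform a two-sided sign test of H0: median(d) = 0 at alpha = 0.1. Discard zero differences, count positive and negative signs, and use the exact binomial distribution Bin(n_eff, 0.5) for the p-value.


Step 1: Discard zero differences. Original n = 11; n_eff = number of nonzero differences = 11.
Nonzero differences (with sign): -3, +1, +5, +4, +9, -9, +4, +2, +8, +8, +2
Step 2: Count signs: positive = 9, negative = 2.
Step 3: Under H0: P(positive) = 0.5, so the number of positives S ~ Bin(11, 0.5).
Step 4: Two-sided exact p-value = sum of Bin(11,0.5) probabilities at or below the observed probability = 0.065430.
Step 5: alpha = 0.1. reject H0.

n_eff = 11, pos = 9, neg = 2, p = 0.065430, reject H0.


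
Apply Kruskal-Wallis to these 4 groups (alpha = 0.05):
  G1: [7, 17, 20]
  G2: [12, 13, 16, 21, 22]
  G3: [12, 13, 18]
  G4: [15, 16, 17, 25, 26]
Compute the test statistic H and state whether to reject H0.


Step 1: Combine all N = 16 observations and assign midranks.
sorted (value, group, rank): (7,G1,1), (12,G2,2.5), (12,G3,2.5), (13,G2,4.5), (13,G3,4.5), (15,G4,6), (16,G2,7.5), (16,G4,7.5), (17,G1,9.5), (17,G4,9.5), (18,G3,11), (20,G1,12), (21,G2,13), (22,G2,14), (25,G4,15), (26,G4,16)
Step 2: Sum ranks within each group.
R_1 = 22.5 (n_1 = 3)
R_2 = 41.5 (n_2 = 5)
R_3 = 18 (n_3 = 3)
R_4 = 54 (n_4 = 5)
Step 3: H = 12/(N(N+1)) * sum(R_i^2/n_i) - 3(N+1)
     = 12/(16*17) * (22.5^2/3 + 41.5^2/5 + 18^2/3 + 54^2/5) - 3*17
     = 0.044118 * 1204.4 - 51
     = 2.135294.
Step 4: Ties present; correction factor C = 1 - 24/(16^3 - 16) = 0.994118. Corrected H = 2.135294 / 0.994118 = 2.147929.
Step 5: Under H0, H ~ chi^2(3); p-value = 0.542277.
Step 6: alpha = 0.05. fail to reject H0.

H = 2.1479, df = 3, p = 0.542277, fail to reject H0.


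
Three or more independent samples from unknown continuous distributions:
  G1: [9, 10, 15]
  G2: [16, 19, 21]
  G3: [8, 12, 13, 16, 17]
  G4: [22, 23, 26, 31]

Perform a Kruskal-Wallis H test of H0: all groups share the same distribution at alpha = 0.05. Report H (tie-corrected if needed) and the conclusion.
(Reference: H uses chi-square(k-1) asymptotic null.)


Step 1: Combine all N = 15 observations and assign midranks.
sorted (value, group, rank): (8,G3,1), (9,G1,2), (10,G1,3), (12,G3,4), (13,G3,5), (15,G1,6), (16,G2,7.5), (16,G3,7.5), (17,G3,9), (19,G2,10), (21,G2,11), (22,G4,12), (23,G4,13), (26,G4,14), (31,G4,15)
Step 2: Sum ranks within each group.
R_1 = 11 (n_1 = 3)
R_2 = 28.5 (n_2 = 3)
R_3 = 26.5 (n_3 = 5)
R_4 = 54 (n_4 = 4)
Step 3: H = 12/(N(N+1)) * sum(R_i^2/n_i) - 3(N+1)
     = 12/(15*16) * (11^2/3 + 28.5^2/3 + 26.5^2/5 + 54^2/4) - 3*16
     = 0.050000 * 1180.53 - 48
     = 11.026667.
Step 4: Ties present; correction factor C = 1 - 6/(15^3 - 15) = 0.998214. Corrected H = 11.026667 / 0.998214 = 11.046392.
Step 5: Under H0, H ~ chi^2(3); p-value = 0.011478.
Step 6: alpha = 0.05. reject H0.

H = 11.0464, df = 3, p = 0.011478, reject H0.


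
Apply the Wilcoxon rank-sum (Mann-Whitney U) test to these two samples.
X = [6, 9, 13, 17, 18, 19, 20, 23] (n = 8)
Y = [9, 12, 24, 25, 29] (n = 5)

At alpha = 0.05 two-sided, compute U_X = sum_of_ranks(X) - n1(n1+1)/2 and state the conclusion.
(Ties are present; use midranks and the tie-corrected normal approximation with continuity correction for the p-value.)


Step 1: Combine and sort all 13 observations; assign midranks.
sorted (value, group): (6,X), (9,X), (9,Y), (12,Y), (13,X), (17,X), (18,X), (19,X), (20,X), (23,X), (24,Y), (25,Y), (29,Y)
ranks: 6->1, 9->2.5, 9->2.5, 12->4, 13->5, 17->6, 18->7, 19->8, 20->9, 23->10, 24->11, 25->12, 29->13
Step 2: Rank sum for X: R1 = 1 + 2.5 + 5 + 6 + 7 + 8 + 9 + 10 = 48.5.
Step 3: U_X = R1 - n1(n1+1)/2 = 48.5 - 8*9/2 = 48.5 - 36 = 12.5.
       U_Y = n1*n2 - U_X = 40 - 12.5 = 27.5.
Step 4: Ties are present, so use the tie-corrected normal approximation (with continuity correction) for the p-value.
Step 5: p-value = 0.304842; compare to alpha = 0.05. fail to reject H0.

U_X = 12.5, p = 0.304842, fail to reject H0 at alpha = 0.05.


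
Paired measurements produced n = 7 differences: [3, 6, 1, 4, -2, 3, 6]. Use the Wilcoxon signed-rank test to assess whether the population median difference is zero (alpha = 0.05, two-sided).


Step 1: Drop any zero differences (none here) and take |d_i|.
|d| = [3, 6, 1, 4, 2, 3, 6]
Step 2: Midrank |d_i| (ties get averaged ranks).
ranks: |3|->3.5, |6|->6.5, |1|->1, |4|->5, |2|->2, |3|->3.5, |6|->6.5
Step 3: Attach original signs; sum ranks with positive sign and with negative sign.
W+ = 3.5 + 6.5 + 1 + 5 + 3.5 + 6.5 = 26
W- = 2 = 2
(Check: W+ + W- = 28 should equal n(n+1)/2 = 28.)
Step 4: Test statistic W = min(W+, W-) = 2.
Step 5: Ties in |d|, so use the tie-corrected normal approximation.
        E[W] = n(n+1)/4 = 7*8/4 = 14.
        Tie groups: |d|=3 (t=2), |d|=6 (t=2); sum(t^3 - t) = 12.
        Var[W] = n(n+1)(2n+1)/24 - sum(t^3-t)/48 = 840/24 - 12/48 = 34.75.
        z = (W - E[W]) / sqrt(Var[W]) = (2 - 14) / 5.8949 = -2.0357.
        Two-sided p = 2*Phi(z) = 0.041785.
Step 6: alpha = 0.05. reject H0.

W+ = 26, W- = 2, W = min = 2, p = 0.041785, reject H0.


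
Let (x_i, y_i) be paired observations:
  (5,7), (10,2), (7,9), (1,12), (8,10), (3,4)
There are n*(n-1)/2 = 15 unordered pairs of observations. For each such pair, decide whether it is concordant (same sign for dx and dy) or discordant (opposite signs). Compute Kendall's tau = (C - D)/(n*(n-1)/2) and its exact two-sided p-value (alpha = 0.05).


Step 1: Enumerate the 15 unordered pairs (i,j) with i<j and classify each by sign(x_j-x_i) * sign(y_j-y_i).
  (1,2):dx=+5,dy=-5->D; (1,3):dx=+2,dy=+2->C; (1,4):dx=-4,dy=+5->D; (1,5):dx=+3,dy=+3->C
  (1,6):dx=-2,dy=-3->C; (2,3):dx=-3,dy=+7->D; (2,4):dx=-9,dy=+10->D; (2,5):dx=-2,dy=+8->D
  (2,6):dx=-7,dy=+2->D; (3,4):dx=-6,dy=+3->D; (3,5):dx=+1,dy=+1->C; (3,6):dx=-4,dy=-5->C
  (4,5):dx=+7,dy=-2->D; (4,6):dx=+2,dy=-8->D; (5,6):dx=-5,dy=-6->C
Step 2: C = 6, D = 9, total pairs = 15.
Step 3: tau = (C - D)/(n(n-1)/2) = (6 - 9)/15 = -0.200000.
Step 4: Exact two-sided p-value (enumerate n! = 720 permutations of y under H0): p = 0.719444.
Step 5: alpha = 0.05. fail to reject H0.

tau_b = -0.2000 (C=6, D=9), p = 0.719444, fail to reject H0.


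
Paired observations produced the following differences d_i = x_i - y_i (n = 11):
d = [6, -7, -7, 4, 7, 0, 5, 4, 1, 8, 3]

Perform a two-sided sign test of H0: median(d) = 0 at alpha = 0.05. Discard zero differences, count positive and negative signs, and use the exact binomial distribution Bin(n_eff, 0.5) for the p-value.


Step 1: Discard zero differences. Original n = 11; n_eff = number of nonzero differences = 10.
Nonzero differences (with sign): +6, -7, -7, +4, +7, +5, +4, +1, +8, +3
Step 2: Count signs: positive = 8, negative = 2.
Step 3: Under H0: P(positive) = 0.5, so the number of positives S ~ Bin(10, 0.5).
Step 4: Two-sided exact p-value = sum of Bin(10,0.5) probabilities at or below the observed probability = 0.109375.
Step 5: alpha = 0.05. fail to reject H0.

n_eff = 10, pos = 8, neg = 2, p = 0.109375, fail to reject H0.


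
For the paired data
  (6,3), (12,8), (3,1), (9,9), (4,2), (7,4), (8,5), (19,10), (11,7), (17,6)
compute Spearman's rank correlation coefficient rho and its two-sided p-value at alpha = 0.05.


Step 1: Rank x and y separately (midranks; no ties here).
rank(x): 6->3, 12->8, 3->1, 9->6, 4->2, 7->4, 8->5, 19->10, 11->7, 17->9
rank(y): 3->3, 8->8, 1->1, 9->9, 2->2, 4->4, 5->5, 10->10, 7->7, 6->6
Step 2: d_i = R_x(i) - R_y(i); compute d_i^2.
  (3-3)^2=0, (8-8)^2=0, (1-1)^2=0, (6-9)^2=9, (2-2)^2=0, (4-4)^2=0, (5-5)^2=0, (10-10)^2=0, (7-7)^2=0, (9-6)^2=9
sum(d^2) = 18.
Step 3: rho = 1 - 6*18 / (10*(10^2 - 1)) = 1 - 108/990 = 0.890909.
Step 4: Under H0, t = rho * sqrt((n-2)/(1-rho^2)) = 5.5482 ~ t(8).
Step 5: Two-sided p-value from the t-distribution with 8 df = 0.000542.
Step 6: alpha = 0.05. reject H0.

rho = 0.8909, p = 0.000542, reject H0 at alpha = 0.05.


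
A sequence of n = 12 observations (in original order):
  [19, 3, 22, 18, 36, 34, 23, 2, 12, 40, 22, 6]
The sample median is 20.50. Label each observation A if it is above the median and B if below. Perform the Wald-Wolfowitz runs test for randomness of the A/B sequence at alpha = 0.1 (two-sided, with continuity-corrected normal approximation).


Step 1: Compute median = 20.50; label A = above, B = below.
Labels in order: BBABAAABBAAB  (n_A = 6, n_B = 6)
Step 2: Count runs R = 7.
Step 3: Under H0 (random ordering), E[R] = 2*n_A*n_B/(n_A+n_B) + 1 = 2*6*6/12 + 1 = 7.0000.
        Var[R] = 2*n_A*n_B*(2*n_A*n_B - n_A - n_B) / ((n_A+n_B)^2 * (n_A+n_B-1)) = 4320/1584 = 2.7273.
        SD[R] = 1.6514.
Step 4: R = E[R], so z = 0 with no continuity correction.
Step 5: Two-sided p-value via normal approximation = 2*(1 - Phi(|z|)) = 1.000000.
Step 6: alpha = 0.1. fail to reject H0.

R = 7, z = 0.0000, p = 1.000000, fail to reject H0.


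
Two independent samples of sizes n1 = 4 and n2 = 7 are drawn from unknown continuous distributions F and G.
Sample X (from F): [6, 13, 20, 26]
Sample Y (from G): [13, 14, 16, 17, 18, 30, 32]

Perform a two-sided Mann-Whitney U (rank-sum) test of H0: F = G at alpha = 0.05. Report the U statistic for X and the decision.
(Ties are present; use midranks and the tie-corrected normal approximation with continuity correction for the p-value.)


Step 1: Combine and sort all 11 observations; assign midranks.
sorted (value, group): (6,X), (13,X), (13,Y), (14,Y), (16,Y), (17,Y), (18,Y), (20,X), (26,X), (30,Y), (32,Y)
ranks: 6->1, 13->2.5, 13->2.5, 14->4, 16->5, 17->6, 18->7, 20->8, 26->9, 30->10, 32->11
Step 2: Rank sum for X: R1 = 1 + 2.5 + 8 + 9 = 20.5.
Step 3: U_X = R1 - n1(n1+1)/2 = 20.5 - 4*5/2 = 20.5 - 10 = 10.5.
       U_Y = n1*n2 - U_X = 28 - 10.5 = 17.5.
Step 4: Ties are present, so use the tie-corrected normal approximation (with continuity correction) for the p-value.
Step 5: p-value = 0.569872; compare to alpha = 0.05. fail to reject H0.

U_X = 10.5, p = 0.569872, fail to reject H0 at alpha = 0.05.


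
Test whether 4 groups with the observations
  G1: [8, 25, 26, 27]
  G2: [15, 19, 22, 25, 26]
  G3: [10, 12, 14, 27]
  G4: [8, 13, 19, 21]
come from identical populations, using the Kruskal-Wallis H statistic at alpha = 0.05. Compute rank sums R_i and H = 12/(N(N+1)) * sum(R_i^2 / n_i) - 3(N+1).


Step 1: Combine all N = 17 observations and assign midranks.
sorted (value, group, rank): (8,G1,1.5), (8,G4,1.5), (10,G3,3), (12,G3,4), (13,G4,5), (14,G3,6), (15,G2,7), (19,G2,8.5), (19,G4,8.5), (21,G4,10), (22,G2,11), (25,G1,12.5), (25,G2,12.5), (26,G1,14.5), (26,G2,14.5), (27,G1,16.5), (27,G3,16.5)
Step 2: Sum ranks within each group.
R_1 = 45 (n_1 = 4)
R_2 = 53.5 (n_2 = 5)
R_3 = 29.5 (n_3 = 4)
R_4 = 25 (n_4 = 4)
Step 3: H = 12/(N(N+1)) * sum(R_i^2/n_i) - 3(N+1)
     = 12/(17*18) * (45^2/4 + 53.5^2/5 + 29.5^2/4 + 25^2/4) - 3*18
     = 0.039216 * 1452.51 - 54
     = 2.961275.
Step 4: Ties present; correction factor C = 1 - 30/(17^3 - 17) = 0.993873. Corrected H = 2.961275 / 0.993873 = 2.979531.
Step 5: Under H0, H ~ chi^2(3); p-value = 0.394792.
Step 6: alpha = 0.05. fail to reject H0.

H = 2.9795, df = 3, p = 0.394792, fail to reject H0.


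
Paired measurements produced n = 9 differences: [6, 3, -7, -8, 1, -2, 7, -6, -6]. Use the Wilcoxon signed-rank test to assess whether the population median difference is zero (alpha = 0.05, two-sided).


Step 1: Drop any zero differences (none here) and take |d_i|.
|d| = [6, 3, 7, 8, 1, 2, 7, 6, 6]
Step 2: Midrank |d_i| (ties get averaged ranks).
ranks: |6|->5, |3|->3, |7|->7.5, |8|->9, |1|->1, |2|->2, |7|->7.5, |6|->5, |6|->5
Step 3: Attach original signs; sum ranks with positive sign and with negative sign.
W+ = 5 + 3 + 1 + 7.5 = 16.5
W- = 7.5 + 9 + 2 + 5 + 5 = 28.5
(Check: W+ + W- = 45 should equal n(n+1)/2 = 45.)
Step 4: Test statistic W = min(W+, W-) = 16.5.
Step 5: Ties in |d|, so use the tie-corrected normal approximation.
        E[W] = n(n+1)/4 = 9*10/4 = 22.5.
        Tie groups: |d|=6 (t=3), |d|=7 (t=2); sum(t^3 - t) = 30.
        Var[W] = n(n+1)(2n+1)/24 - sum(t^3-t)/48 = 1710/24 - 30/48 = 70.625.
        z = (W - E[W]) / sqrt(Var[W]) = (16.5 - 22.5) / 8.4039 = -0.7140.
        Two-sided p = 2*Phi(z) = 0.475254.
Step 6: alpha = 0.05. fail to reject H0.

W+ = 16.5, W- = 28.5, W = min = 16.5, p = 0.475254, fail to reject H0.


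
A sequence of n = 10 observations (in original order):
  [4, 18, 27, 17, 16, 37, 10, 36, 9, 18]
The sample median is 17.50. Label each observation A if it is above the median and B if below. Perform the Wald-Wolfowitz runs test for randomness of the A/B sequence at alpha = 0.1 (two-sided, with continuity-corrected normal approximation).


Step 1: Compute median = 17.50; label A = above, B = below.
Labels in order: BAABBABABA  (n_A = 5, n_B = 5)
Step 2: Count runs R = 8.
Step 3: Under H0 (random ordering), E[R] = 2*n_A*n_B/(n_A+n_B) + 1 = 2*5*5/10 + 1 = 6.0000.
        Var[R] = 2*n_A*n_B*(2*n_A*n_B - n_A - n_B) / ((n_A+n_B)^2 * (n_A+n_B-1)) = 2000/900 = 2.2222.
        SD[R] = 1.4907.
Step 4: Continuity-corrected z = (R - 0.5 - E[R]) / SD[R] = (8 - 0.5 - 6.0000) / 1.4907 = 1.0062.
Step 5: Two-sided p-value via normal approximation = 2*(1 - Phi(|z|)) = 0.314305.
Step 6: alpha = 0.1. fail to reject H0.

R = 8, z = 1.0062, p = 0.314305, fail to reject H0.
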